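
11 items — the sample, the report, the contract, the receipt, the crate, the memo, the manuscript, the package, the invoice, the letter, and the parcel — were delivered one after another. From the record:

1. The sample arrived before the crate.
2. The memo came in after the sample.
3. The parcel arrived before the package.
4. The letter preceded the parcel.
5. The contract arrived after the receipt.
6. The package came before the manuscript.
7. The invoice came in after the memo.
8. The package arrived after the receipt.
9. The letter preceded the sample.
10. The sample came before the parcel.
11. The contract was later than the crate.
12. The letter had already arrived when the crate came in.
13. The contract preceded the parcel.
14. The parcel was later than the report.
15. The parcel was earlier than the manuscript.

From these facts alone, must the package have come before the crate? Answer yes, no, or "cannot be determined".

Tracing the constraints gives the crate → the contract → the parcel → the package, so the crate must come before the package.
That means the package cannot be before the crate.

no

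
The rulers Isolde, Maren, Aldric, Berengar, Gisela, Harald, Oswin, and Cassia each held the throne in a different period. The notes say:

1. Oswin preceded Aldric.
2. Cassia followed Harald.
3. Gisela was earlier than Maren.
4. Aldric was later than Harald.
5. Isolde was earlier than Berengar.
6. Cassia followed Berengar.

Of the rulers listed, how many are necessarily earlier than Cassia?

3

Directly stated before Cassia: Berengar and Harald.
Isolde reaches Cassia via Isolde → Berengar → Cassia.
No chain forces Aldric (or any of the others) ahead of Cassia.
That's Berengar, Harald, and Isolde — 3 in all.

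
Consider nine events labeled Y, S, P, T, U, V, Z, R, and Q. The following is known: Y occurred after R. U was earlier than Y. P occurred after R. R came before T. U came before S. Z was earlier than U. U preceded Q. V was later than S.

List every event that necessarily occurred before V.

Directly stated before V: S.
U reaches V via U → S → V.
Z reaches V via Z → U → S → V.
No chain forces T (or any of the others) ahead of V.

S, U, Z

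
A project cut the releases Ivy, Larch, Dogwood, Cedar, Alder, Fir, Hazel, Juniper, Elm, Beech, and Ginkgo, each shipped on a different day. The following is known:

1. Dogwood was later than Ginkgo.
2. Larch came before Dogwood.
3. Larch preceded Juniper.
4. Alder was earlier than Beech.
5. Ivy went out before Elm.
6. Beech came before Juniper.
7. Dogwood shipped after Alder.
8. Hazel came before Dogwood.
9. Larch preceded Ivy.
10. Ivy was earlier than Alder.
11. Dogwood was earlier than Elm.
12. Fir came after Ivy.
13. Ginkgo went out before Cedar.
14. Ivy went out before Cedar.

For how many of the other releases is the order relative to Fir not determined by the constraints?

Forced before Fir: Ivy and Larch.
That leaves Alder, Beech, Cedar, Dogwood, Elm, Ginkgo, Hazel, and Juniper with no forced order relative to Fir — 8.

8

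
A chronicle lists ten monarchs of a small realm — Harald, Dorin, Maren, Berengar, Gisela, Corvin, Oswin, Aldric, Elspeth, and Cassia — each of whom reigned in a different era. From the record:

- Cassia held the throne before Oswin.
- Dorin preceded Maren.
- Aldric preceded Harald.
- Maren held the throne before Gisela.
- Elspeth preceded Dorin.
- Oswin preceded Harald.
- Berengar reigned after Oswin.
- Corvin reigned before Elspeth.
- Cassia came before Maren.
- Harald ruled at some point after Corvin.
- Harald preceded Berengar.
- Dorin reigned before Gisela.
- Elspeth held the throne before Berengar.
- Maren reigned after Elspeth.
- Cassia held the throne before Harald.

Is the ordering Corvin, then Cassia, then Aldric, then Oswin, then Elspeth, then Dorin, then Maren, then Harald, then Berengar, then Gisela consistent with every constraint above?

Check each stated constraint against the proposed order — e.g. Cassia is ahead of Harald; Corvin is ahead of Harald. Every pair is in the required order; nothing is violated.

yes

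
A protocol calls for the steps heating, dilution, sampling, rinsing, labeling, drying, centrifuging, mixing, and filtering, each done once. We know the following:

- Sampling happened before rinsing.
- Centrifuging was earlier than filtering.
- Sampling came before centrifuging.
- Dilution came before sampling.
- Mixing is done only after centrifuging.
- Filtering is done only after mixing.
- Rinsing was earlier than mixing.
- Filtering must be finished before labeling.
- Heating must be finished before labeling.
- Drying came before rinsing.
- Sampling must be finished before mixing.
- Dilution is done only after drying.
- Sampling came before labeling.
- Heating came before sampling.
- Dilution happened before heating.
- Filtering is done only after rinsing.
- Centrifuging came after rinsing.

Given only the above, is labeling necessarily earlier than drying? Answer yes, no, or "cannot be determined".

no

Tracing the constraints gives drying → dilution → heating → labeling, so drying must come before labeling.
That means labeling cannot be before drying.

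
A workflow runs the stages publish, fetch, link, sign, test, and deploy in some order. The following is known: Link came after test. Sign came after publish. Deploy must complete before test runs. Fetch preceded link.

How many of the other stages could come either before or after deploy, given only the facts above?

Forced after deploy: link and test.
That leaves fetch, publish, and sign with no forced order relative to deploy — 3.

3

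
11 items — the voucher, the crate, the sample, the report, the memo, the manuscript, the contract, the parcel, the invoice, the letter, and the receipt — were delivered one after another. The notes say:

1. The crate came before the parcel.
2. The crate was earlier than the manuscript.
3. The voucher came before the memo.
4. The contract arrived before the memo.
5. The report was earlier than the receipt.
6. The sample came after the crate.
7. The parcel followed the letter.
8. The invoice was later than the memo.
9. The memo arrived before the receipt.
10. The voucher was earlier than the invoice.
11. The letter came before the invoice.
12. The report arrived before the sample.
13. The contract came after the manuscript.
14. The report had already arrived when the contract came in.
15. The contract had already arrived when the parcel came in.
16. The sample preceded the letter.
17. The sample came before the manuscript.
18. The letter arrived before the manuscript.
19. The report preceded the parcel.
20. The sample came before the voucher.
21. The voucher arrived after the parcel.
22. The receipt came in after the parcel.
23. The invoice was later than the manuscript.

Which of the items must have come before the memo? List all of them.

Directly stated before the memo: the contract and the voucher.
The crate reaches the memo via the crate → the sample → the voucher → the memo.
The letter reaches the memo via the letter → the parcel → the voucher → the memo.
The manuscript reaches the memo via the manuscript → the contract → the memo.
Likewise the parcel, the report, and the sample each reach the memo by chaining the stated constraints.
No chain forces the receipt (or any of the others) ahead of the memo.

the contract, the crate, the letter, the manuscript, the parcel, the report, the sample, the voucher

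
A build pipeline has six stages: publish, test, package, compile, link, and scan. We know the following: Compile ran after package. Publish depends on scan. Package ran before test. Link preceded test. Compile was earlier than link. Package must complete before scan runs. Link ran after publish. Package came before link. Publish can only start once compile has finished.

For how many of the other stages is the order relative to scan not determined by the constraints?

1

Forced before scan: package; forced after scan: link, publish, and test.
That leaves compile with no forced order relative to scan — 1.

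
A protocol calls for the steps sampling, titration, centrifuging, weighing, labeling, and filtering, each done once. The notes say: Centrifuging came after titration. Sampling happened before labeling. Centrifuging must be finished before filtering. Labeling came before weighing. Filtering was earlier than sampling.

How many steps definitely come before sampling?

Directly stated before sampling: filtering.
Centrifuging reaches sampling via centrifuging → filtering → sampling.
Titration reaches sampling via titration → centrifuging → filtering → sampling.
No chain forces weighing (or any of the others) ahead of sampling.
That's centrifuging, filtering, and titration — 3 in all.

3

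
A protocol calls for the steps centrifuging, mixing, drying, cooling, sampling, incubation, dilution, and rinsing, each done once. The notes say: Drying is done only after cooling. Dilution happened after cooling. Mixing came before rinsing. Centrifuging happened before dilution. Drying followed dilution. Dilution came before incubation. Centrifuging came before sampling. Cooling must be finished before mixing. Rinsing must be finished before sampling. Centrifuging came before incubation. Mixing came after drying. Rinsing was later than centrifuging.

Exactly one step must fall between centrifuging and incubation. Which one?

dilution

Tracing the constraints gives centrifuging → dilution → incubation, so dilution sits after centrifuging and before incubation.
No other step is forced both after centrifuging and before incubation.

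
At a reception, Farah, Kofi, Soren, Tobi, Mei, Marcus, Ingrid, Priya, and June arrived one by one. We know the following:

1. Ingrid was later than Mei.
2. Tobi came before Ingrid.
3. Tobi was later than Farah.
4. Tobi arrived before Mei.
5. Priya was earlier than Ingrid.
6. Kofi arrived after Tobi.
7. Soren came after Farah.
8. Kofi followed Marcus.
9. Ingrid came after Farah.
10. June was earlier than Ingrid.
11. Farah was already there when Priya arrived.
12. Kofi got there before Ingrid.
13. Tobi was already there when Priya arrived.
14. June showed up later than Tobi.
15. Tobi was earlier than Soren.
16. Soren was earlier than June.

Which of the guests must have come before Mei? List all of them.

Directly stated before Mei: Tobi.
Farah reaches Mei via Farah → Tobi → Mei.
No chain forces Priya (or any of the others) ahead of Mei.

Farah, Tobi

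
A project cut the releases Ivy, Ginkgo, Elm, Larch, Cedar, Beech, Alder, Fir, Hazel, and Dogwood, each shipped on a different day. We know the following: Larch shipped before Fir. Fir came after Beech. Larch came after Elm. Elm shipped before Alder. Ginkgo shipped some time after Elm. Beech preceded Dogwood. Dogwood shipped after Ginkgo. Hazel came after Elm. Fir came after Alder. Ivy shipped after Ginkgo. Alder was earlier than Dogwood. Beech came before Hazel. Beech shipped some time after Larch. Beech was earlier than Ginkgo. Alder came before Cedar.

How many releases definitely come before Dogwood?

Directly stated before Dogwood: Alder, Beech, and Ginkgo.
Elm reaches Dogwood via Elm → Ginkgo → Dogwood.
Larch reaches Dogwood via Larch → Beech → Dogwood.
That's Alder, Beech, Elm, Ginkgo, and Larch — 5 in all.

5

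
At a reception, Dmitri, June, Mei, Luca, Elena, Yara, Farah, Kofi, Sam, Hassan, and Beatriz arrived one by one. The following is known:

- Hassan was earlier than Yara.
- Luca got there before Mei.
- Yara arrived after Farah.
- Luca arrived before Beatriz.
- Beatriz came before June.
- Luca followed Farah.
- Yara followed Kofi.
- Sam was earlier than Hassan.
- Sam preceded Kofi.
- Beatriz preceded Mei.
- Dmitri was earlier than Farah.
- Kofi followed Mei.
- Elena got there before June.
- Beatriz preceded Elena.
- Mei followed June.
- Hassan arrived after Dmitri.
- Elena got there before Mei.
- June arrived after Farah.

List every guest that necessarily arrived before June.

Directly stated before June: Beatriz, Elena, and Farah.
Dmitri reaches June via Dmitri → Farah → June.
Luca reaches June via Luca → Beatriz → June.

Beatriz, Dmitri, Elena, Farah, Luca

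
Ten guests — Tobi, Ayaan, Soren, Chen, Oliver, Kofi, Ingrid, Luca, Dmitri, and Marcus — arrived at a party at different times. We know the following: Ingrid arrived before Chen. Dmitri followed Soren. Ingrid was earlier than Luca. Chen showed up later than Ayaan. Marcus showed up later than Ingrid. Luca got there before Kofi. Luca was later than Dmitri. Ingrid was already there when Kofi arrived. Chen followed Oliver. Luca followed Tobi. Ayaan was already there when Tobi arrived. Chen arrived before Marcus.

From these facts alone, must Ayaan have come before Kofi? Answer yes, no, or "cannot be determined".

yes

Chain the constraints: Ayaan → Tobi → Luca → Kofi. Each link is directly stated, so Ayaan comes before Kofi.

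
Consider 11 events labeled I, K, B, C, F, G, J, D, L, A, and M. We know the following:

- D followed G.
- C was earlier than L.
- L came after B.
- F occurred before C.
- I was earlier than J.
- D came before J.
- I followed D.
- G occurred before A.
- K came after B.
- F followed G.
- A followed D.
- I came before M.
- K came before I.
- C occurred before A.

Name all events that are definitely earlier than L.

B, C, F, G

Directly stated before L: B and C.
F reaches L via F → C → L.
G reaches L via G → F → C → L.
No chain forces K (or any of the others) ahead of L.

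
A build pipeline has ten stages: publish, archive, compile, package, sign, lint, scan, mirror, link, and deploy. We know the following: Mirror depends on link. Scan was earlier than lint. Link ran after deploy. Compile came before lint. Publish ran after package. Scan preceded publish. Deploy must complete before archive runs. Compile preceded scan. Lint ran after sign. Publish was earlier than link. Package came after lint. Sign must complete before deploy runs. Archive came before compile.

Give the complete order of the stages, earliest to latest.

The constraints fix every adjacent pair, so only one ordering works:
sign → deploy → archive → compile → scan → lint → package → publish → link → mirror.

sign, deploy, archive, compile, scan, lint, package, publish, link, mirror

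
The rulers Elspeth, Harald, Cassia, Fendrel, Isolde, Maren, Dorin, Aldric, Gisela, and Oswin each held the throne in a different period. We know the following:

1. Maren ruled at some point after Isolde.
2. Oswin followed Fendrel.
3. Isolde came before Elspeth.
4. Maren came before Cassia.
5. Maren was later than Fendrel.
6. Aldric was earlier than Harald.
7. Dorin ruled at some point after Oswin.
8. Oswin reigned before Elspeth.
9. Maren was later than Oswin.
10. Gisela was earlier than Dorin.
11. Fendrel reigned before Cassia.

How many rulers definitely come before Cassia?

4

Directly stated before Cassia: Fendrel and Maren.
Isolde reaches Cassia via Isolde → Maren → Cassia.
Oswin reaches Cassia via Oswin → Maren → Cassia.
That's Fendrel, Isolde, Maren, and Oswin — 4 in all.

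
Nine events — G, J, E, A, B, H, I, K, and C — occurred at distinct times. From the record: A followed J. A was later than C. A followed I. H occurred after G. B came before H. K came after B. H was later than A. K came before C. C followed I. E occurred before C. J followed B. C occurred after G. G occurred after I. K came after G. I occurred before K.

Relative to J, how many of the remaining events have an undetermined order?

5

Forced before J: B; forced after J: A and H.
That leaves C, E, G, I, and K with no forced order relative to J — 5.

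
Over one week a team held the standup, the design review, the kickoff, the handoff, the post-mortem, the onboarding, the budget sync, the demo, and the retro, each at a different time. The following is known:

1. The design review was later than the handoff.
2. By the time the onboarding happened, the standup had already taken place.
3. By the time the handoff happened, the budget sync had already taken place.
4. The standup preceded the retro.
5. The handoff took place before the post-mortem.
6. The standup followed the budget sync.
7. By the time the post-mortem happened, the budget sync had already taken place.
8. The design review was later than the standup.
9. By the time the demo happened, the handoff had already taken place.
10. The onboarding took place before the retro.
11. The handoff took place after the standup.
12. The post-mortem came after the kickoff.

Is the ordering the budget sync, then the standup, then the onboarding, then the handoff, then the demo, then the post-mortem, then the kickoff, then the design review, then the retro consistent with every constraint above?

The constraints require the kickoff before the post-mortem, but in the proposed sequence the post-mortem appears ahead of the kickoff. That one violation is enough.

no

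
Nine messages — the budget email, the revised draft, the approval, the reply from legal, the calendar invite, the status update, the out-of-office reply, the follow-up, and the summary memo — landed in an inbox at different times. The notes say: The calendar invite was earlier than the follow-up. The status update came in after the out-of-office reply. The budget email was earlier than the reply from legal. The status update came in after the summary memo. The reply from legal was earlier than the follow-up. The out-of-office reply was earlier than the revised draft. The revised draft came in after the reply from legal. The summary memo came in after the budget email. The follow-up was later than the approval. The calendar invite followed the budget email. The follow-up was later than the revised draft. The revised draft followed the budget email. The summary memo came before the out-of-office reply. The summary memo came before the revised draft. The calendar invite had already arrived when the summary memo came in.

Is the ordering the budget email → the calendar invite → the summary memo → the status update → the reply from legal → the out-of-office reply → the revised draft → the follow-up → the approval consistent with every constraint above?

The constraints require the approval before the follow-up, but in the proposed sequence the follow-up appears ahead of the approval. That one violation is enough.

no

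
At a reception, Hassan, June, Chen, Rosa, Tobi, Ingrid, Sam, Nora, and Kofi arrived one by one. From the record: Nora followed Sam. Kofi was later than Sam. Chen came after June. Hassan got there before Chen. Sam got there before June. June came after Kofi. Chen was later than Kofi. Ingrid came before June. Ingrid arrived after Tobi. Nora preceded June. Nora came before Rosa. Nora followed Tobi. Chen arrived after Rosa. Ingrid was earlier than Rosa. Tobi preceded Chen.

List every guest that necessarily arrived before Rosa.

Ingrid, Nora, Sam, Tobi

Directly stated before Rosa: Ingrid and Nora.
Sam reaches Rosa via Sam → Nora → Rosa.
Tobi reaches Rosa via Tobi → Nora → Rosa.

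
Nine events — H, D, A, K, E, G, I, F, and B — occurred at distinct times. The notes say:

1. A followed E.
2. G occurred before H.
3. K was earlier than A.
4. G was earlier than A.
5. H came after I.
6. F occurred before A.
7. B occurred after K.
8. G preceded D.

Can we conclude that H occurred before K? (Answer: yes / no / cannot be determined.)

cannot be determined

No chain of stated constraints runs from H to K, and none runs from K to H either.
So the relative order of H and K is not fixed by the given facts.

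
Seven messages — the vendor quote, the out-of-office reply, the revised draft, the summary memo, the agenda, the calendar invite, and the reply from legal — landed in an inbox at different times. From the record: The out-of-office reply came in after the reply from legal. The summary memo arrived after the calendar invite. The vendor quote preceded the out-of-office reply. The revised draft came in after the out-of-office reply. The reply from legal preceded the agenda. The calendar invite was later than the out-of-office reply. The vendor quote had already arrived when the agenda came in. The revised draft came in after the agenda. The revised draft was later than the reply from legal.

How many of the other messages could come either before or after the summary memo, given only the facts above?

Forced before the summary memo: the calendar invite, the out-of-office reply, the reply from legal, and the vendor quote.
That leaves the agenda and the revised draft with no forced order relative to the summary memo — 2.

2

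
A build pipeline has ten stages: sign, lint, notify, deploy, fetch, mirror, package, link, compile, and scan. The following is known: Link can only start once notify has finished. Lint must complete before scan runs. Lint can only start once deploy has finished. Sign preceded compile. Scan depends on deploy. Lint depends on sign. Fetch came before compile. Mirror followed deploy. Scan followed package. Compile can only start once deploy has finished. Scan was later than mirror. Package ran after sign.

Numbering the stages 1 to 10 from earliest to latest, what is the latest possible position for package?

9

Package must come before scan — 1 stage forced after it.
Everything else can be placed before package in some valid order, so package can sit as late as position 10 − 1 = 9.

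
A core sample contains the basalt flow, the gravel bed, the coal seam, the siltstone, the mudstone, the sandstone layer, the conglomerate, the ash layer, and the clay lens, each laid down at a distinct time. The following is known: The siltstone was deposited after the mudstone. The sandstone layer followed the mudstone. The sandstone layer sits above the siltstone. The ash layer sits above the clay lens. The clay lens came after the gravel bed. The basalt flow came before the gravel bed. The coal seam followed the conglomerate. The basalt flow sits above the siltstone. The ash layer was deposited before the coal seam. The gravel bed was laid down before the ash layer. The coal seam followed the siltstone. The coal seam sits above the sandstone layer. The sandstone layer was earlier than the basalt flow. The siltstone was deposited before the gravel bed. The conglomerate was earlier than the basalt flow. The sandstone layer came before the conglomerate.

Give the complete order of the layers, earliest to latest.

The constraints fix every adjacent pair, so only one ordering works:
the mudstone → the siltstone → the sandstone layer → the conglomerate → the basalt flow → the gravel bed → the clay lens → the ash layer → the coal seam.

the mudstone, the siltstone, the sandstone layer, the conglomerate, the basalt flow, the gravel bed, the clay lens, the ash layer, the coal seam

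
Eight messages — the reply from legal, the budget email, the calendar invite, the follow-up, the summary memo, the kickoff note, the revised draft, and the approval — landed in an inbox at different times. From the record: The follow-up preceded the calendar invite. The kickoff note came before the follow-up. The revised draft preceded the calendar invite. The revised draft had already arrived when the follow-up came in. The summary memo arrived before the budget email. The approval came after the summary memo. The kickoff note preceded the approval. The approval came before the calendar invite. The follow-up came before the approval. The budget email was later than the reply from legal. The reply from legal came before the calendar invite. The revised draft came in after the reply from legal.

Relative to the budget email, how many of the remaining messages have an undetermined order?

5

Forced before the budget email: the reply from legal and the summary memo.
That leaves the approval, the calendar invite, the follow-up, the kickoff note, and the revised draft with no forced order relative to the budget email — 5.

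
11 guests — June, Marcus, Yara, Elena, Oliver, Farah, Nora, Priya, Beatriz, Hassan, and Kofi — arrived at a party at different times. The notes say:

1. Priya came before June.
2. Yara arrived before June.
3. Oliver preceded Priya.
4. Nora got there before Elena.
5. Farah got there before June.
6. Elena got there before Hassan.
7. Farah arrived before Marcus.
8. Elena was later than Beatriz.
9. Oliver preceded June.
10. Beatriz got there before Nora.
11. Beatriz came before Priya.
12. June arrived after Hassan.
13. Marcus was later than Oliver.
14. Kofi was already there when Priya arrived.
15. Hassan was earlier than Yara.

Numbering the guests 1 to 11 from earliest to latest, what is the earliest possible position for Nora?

2

Beatriz must come before Nora — 1 forced predecessor.
Nothing else is forced ahead of Nora, so their earliest slot is position 1 + 1 = 2.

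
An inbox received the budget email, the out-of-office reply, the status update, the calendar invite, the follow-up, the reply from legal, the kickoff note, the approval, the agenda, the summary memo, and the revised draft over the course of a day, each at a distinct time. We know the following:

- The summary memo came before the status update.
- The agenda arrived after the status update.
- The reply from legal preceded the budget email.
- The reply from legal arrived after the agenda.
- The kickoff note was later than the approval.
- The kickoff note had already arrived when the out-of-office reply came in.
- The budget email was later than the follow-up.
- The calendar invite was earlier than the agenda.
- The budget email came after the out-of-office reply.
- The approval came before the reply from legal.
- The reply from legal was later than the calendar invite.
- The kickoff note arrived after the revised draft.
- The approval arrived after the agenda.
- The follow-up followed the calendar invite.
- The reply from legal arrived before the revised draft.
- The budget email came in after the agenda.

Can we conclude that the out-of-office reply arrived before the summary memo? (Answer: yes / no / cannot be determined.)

no

Tracing the constraints gives the summary memo → the status update → the agenda → the approval → the kickoff note → the out-of-office reply, so the summary memo must come before the out-of-office reply.
That means the out-of-office reply cannot be before the summary memo.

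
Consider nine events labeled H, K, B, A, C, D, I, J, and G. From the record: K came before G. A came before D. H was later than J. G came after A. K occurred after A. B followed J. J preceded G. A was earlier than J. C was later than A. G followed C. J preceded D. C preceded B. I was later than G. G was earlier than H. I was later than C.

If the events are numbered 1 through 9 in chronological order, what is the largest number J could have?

4

J must come before B, D, G, H, and I — 5 events forced after it.
Everything else can be placed before J in some valid order, so J can sit as late as position 9 − 5 = 4.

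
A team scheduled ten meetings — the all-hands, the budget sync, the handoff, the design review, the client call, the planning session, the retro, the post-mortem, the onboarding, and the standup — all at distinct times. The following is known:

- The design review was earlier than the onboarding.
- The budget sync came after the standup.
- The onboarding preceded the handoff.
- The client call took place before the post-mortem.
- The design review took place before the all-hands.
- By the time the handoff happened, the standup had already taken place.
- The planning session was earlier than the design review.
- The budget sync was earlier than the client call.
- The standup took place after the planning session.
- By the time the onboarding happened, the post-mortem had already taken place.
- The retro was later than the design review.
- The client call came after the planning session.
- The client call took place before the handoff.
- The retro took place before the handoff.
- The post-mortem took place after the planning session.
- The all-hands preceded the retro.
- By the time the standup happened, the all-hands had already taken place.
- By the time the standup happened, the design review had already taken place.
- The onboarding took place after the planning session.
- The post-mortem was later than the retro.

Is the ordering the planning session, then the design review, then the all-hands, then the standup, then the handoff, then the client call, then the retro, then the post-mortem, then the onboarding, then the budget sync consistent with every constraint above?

The constraints require the client call before the handoff, but in the proposed sequence the handoff appears ahead of the client call. That one violation is enough.

no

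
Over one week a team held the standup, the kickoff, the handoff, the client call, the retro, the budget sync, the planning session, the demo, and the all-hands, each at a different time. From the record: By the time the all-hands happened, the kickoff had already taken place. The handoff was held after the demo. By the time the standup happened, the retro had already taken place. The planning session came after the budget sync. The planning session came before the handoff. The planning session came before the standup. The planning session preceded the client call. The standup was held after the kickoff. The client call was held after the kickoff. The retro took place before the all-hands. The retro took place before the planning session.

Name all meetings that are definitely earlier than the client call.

the budget sync, the kickoff, the planning session, the retro

Directly stated before the client call: the kickoff and the planning session.
The budget sync reaches the client call via the budget sync → the planning session → the client call.
The retro reaches the client call via the retro → the planning session → the client call.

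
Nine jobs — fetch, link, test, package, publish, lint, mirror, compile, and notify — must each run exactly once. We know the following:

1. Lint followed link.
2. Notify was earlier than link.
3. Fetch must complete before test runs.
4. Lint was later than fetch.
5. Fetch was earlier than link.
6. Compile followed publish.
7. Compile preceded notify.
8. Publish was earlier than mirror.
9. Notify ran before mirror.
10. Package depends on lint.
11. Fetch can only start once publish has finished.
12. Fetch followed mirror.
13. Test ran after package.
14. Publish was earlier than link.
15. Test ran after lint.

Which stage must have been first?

publish

Publish has a chain of constraints placing it before every other stage, so publish must be first.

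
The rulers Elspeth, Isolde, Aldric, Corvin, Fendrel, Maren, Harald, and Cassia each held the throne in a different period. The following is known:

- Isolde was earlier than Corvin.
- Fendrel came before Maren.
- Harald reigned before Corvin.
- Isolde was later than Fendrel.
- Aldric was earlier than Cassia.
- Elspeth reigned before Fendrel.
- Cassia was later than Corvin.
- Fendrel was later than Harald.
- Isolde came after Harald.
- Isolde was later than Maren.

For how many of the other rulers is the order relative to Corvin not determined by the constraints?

1

Forced before Corvin: Elspeth, Fendrel, Harald, Isolde, and Maren; forced after Corvin: Cassia.
That leaves Aldric with no forced order relative to Corvin — 1.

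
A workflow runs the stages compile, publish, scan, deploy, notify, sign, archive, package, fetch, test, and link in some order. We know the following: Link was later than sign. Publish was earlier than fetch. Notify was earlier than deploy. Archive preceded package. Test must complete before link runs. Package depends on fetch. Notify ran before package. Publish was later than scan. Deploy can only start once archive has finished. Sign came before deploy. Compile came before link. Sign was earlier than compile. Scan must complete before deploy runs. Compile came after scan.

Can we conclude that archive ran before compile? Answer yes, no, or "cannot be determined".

cannot be determined

No chain of stated constraints runs from archive to compile, and none runs from compile to archive either.
So the relative order of archive and compile is not fixed by the given facts.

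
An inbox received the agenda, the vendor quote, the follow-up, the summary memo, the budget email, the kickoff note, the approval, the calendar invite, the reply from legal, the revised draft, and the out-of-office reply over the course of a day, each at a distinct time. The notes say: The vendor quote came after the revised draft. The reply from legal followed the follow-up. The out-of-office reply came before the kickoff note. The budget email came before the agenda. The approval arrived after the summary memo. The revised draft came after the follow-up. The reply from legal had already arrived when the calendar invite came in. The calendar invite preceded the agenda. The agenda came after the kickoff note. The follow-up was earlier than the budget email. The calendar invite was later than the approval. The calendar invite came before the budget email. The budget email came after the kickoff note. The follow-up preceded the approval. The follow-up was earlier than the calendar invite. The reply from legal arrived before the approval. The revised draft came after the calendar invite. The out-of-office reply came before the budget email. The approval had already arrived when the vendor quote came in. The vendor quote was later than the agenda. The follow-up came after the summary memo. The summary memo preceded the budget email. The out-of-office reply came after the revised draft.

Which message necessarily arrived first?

the summary memo

The summary memo has a chain of constraints placing it before every other message, so the summary memo must be first.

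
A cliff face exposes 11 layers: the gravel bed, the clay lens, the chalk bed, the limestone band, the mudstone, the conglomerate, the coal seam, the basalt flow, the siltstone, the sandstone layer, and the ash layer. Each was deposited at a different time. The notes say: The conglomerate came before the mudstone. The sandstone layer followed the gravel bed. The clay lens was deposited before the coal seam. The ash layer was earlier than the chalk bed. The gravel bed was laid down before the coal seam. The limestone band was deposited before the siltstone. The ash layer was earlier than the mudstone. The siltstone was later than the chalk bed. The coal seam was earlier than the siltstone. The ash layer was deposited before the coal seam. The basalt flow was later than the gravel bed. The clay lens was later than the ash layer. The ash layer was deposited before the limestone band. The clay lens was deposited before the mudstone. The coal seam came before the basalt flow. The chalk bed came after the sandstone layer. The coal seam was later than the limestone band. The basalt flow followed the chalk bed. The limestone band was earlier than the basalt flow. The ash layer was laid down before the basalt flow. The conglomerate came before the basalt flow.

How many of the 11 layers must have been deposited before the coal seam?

Directly stated before the coal seam: the ash layer, the clay lens, the gravel bed, and the limestone band.
No chain forces the mudstone (or any of the others) ahead of the coal seam.
That's the ash layer, the clay lens, the gravel bed, and the limestone band — 4 in all.

4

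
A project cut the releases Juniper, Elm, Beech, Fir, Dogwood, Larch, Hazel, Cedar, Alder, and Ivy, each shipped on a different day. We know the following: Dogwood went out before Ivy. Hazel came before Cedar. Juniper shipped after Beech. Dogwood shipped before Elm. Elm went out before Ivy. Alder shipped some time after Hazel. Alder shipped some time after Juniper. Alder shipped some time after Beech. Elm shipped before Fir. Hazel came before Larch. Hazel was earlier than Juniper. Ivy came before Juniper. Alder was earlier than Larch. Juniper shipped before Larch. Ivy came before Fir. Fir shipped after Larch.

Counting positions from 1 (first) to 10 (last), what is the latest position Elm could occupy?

5

Elm must come before Alder, Fir, Ivy, Juniper, and Larch — 5 releases forced after it.
Everything else can be placed before Elm in some valid order, so Elm can sit as late as position 10 − 5 = 5.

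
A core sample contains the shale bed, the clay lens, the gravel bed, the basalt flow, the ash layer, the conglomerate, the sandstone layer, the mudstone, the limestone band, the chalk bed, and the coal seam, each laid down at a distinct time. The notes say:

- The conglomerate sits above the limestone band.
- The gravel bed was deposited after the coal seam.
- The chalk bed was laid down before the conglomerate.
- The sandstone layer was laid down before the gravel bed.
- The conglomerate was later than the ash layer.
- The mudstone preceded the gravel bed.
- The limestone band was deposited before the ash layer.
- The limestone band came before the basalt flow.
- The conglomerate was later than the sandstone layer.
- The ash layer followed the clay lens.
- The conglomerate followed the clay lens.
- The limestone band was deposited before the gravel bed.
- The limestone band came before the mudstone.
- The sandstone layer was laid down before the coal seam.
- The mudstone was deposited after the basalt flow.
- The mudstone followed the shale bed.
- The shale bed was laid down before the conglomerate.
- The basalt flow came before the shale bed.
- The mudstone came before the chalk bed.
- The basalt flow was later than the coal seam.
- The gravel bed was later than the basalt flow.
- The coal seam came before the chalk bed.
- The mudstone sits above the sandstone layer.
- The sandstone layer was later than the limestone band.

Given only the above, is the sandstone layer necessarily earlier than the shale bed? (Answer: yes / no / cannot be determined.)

Chain the constraints: the sandstone layer → the coal seam → the basalt flow → the shale bed. Each link is directly stated, so the sandstone layer comes before the shale bed.

yes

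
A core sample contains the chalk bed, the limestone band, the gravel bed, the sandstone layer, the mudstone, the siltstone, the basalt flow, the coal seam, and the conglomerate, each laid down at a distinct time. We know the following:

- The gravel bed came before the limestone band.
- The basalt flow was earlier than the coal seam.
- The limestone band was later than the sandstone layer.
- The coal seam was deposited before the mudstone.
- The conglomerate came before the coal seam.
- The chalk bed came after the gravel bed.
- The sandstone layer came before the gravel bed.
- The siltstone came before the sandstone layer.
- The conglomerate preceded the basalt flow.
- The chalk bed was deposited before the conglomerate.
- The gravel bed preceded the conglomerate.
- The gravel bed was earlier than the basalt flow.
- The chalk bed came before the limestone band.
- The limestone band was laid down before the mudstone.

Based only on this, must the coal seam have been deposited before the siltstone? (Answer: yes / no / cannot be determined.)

no

Tracing the constraints gives the siltstone → the sandstone layer → the gravel bed → the basalt flow → the coal seam, so the siltstone must come before the coal seam.
That means the coal seam cannot be before the siltstone.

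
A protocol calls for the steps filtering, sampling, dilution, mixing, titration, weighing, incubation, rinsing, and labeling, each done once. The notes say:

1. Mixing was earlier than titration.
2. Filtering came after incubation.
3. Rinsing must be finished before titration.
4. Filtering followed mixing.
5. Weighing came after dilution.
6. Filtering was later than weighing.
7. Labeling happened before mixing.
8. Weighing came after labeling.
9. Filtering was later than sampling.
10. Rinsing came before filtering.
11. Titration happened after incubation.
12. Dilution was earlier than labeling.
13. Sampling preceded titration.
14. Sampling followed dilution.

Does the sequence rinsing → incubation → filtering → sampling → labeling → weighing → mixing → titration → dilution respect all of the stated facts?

The constraints require dilution before sampling, but in the proposed sequence sampling appears ahead of dilution. That one violation is enough.

no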